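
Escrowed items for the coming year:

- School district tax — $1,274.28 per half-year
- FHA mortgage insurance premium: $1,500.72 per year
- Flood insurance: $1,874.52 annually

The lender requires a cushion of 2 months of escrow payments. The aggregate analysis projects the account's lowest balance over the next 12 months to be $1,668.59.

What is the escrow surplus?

$681.29

School district tax: $1,274.28 × 2 = $2,548.56 per year
FHA mortgage insurance premium: $1,500.72 per year
Flood insurance: $1,874.52 per year
Annual escrow total = $2,548.56 + $1,500.72 + $1,874.52 = $5,923.80
Monthly escrow = $5,923.80 ÷ 12 = $493.65
Cushion = 2 × $493.65 = $987.30
Surplus = $1,668.59 − $987.30 = $681.29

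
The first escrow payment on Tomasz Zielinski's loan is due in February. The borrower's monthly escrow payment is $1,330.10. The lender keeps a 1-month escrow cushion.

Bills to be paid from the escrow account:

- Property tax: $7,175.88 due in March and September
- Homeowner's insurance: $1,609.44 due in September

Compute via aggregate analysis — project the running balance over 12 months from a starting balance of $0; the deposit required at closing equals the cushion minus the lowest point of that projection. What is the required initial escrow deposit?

$6,650.50

Cushion = 1 × $1,330.10 = $1,330.10
Trial balance (start $0, +$1,330.10 each month, − disbursements):
  Feb: +$1,330.10 → $1,330.10
  Mar: +$1,330.10 − $7,175.88 → -$4,515.68
  Apr: +$1,330.10 → -$3,185.58
  May: +$1,330.10 → -$1,855.48
  Jun: +$1,330.10 → -$525.38
  Jul: +$1,330.10 → $804.72
  Aug: +$1,330.10 → $2,134.82
  Sep: +$1,330.10 − $8,785.32 → -$5,320.40
  Oct: +$1,330.10 → -$3,990.30
  Nov: +$1,330.10 → -$2,660.20
  Dec: +$1,330.10 → -$1,330.10
  Jan: +$1,330.10 → $0.00
Lowest trial balance = -$5,320.40 (Sep)
Initial deposit = cushion − low point = $1,330.10 − (-$5,320.40) = $6,650.50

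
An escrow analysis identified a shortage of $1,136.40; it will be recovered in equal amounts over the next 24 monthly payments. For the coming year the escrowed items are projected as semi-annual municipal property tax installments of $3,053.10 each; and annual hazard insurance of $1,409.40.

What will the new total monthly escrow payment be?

Municipal property tax: $3,053.10 × 2 = $6,106.20 annually
Hazard insurance: $1,409.40 annually
Total annual escrow = $6,106.20 + $1,409.40 = $7,515.60
Monthly = $7,515.60 ÷ 12 = $626.30
Shortage per month = $1,136.40 ÷ 24 = $47.35
New monthly escrow = $626.30 + $47.35 = $673.65

$673.65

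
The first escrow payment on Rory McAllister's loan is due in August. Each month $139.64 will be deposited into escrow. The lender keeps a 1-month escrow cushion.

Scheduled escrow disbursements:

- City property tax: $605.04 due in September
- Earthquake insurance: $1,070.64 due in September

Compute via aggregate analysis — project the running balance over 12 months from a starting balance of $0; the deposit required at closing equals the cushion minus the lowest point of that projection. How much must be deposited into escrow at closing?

Cushion = 1 × $139.64 = $139.64
Trial balance (start $0, +$139.64 each month, − disbursements):
  Aug: +$139.64 → $139.64
  Sep: +$139.64 − $1,675.68 → -$1,396.40
  Oct: +$139.64 → -$1,256.76
  Nov: +$139.64 → -$1,117.12
  Dec: +$139.64 → -$977.48
  Jan: +$139.64 → -$837.84
  Feb: +$139.64 → -$698.20
  Mar: +$139.64 → -$558.56
  Apr: +$139.64 → -$418.92
  May: +$139.64 → -$279.28
  Jun: +$139.64 → -$139.64
  Jul: +$139.64 → $0.00
Lowest trial balance = -$1,396.40 (Sep)
Initial deposit = cushion − low point = $139.64 − (-$1,396.40) = $1,536.04

$1,536.04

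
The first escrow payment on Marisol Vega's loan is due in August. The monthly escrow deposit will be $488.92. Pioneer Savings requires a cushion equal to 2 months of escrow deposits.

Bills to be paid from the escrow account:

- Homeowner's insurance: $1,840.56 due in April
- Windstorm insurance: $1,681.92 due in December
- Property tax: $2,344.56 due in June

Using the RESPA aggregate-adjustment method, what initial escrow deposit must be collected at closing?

Cushion = 2 × $488.92 = $977.84
Trial balance (start $0, +$488.92 each month, − disbursements):
  Aug: +$488.92 → $488.92
  Sep: +$488.92 → $977.84
  Oct: +$488.92 → $1,466.76
  Nov: +$488.92 → $1,955.68
  Dec: +$488.92 − $1,681.92 → $762.68
  Jan: +$488.92 → $1,251.60
  Feb: +$488.92 → $1,740.52
  Mar: +$488.92 → $2,229.44
  Apr: +$488.92 − $1,840.56 → $877.80
  May: +$488.92 → $1,366.72
  Jun: +$488.92 − $2,344.56 → -$488.92
  Jul: +$488.92 → $0.00
Lowest trial balance = -$488.92 (Jun)
Initial deposit = cushion − low point = $977.84 − (-$488.92) = $1,466.76

$1,466.76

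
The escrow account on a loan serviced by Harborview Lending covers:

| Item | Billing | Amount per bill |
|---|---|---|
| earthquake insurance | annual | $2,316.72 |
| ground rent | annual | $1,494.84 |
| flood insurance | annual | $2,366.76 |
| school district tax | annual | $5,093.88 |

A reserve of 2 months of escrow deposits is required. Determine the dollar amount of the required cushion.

$1,878.70

Earthquake insurance: $2,316.72
Ground rent: $1,494.84
Flood insurance: $2,366.76
School district tax: $5,093.88
Total annual escrow = $2,316.72 + $1,494.84 + $2,366.76 + $5,093.88 = $11,272.20
Monthly escrow = $11,272.20 ÷ 12 = $939.35
Cushion = 2 × $939.35 = $1,878.70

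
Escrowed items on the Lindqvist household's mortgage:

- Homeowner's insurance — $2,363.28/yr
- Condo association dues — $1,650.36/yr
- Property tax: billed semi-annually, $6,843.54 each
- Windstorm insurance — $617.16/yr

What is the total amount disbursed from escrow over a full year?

$18,317.88

Homeowner's insurance — $2,363.28/yr
Condo association dues — $1,650.36/yr
Property tax — $6,843.54 × 2 = $13,687.08/yr
Windstorm insurance — $617.16/yr
Annual escrow total = $2,363.28 + $1,650.36 + $13,687.08 + $617.16 = $18,317.88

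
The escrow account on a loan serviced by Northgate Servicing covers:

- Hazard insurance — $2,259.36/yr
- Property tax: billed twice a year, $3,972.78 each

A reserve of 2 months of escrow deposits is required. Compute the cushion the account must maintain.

$1,700.82

Hazard insurance: $2,259.36/yr
Property tax: $3,972.78 × 2 = $7,945.56/yr
Total per year = $10,204.92
Monthly escrow = $10,204.92 ÷ 12 = $850.41
Required cushion = 2 × $850.41 = $1,700.82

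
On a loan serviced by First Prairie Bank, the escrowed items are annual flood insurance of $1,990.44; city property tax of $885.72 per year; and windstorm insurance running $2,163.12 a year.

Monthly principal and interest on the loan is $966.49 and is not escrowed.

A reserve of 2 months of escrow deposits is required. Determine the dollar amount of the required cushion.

$839.88

Flood insurance = $1,990.44
City property tax = $885.72
Windstorm insurance = $2,163.12
Total annual escrow = $1,990.44 + $885.72 + $2,163.12 = $5,039.28
Base monthly escrow = $5,039.28 / 12 = $419.94
Cushion = 2 × $419.94 = $839.88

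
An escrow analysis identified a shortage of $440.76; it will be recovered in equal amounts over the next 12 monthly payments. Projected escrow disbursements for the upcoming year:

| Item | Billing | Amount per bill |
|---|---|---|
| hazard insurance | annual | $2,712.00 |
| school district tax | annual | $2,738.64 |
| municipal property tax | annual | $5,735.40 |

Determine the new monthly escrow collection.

Hazard insurance — $2,712.00
School district tax — $2,738.64
Municipal property tax — $5,735.40
Combined annual = $2,712.00 + $2,738.64 + $5,735.40 = $11,186.04
Per month = $11,186.04 / 12 = $932.17
Shortage per month = $440.76 ÷ 12 = $36.73
New monthly escrow = $932.17 + $36.73 = $968.90

$968.90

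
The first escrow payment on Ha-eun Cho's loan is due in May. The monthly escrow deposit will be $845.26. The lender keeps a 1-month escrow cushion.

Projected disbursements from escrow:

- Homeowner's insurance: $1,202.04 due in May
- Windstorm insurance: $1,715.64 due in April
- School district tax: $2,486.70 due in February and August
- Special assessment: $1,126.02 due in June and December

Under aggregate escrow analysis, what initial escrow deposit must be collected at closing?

$2,278.98

Cushion = 1 × $845.26 = $845.26
Trial balance (start $0, +$845.26 each month, − disbursements):
  May: +$845.26 − $1,202.04 → -$356.78
  Jun: +$845.26 − $1,126.02 → -$637.54
  Jul: +$845.26 → $207.72
  Aug: +$845.26 − $2,486.70 → -$1,433.72
  Sep: +$845.26 → -$588.46
  Oct: +$845.26 → $256.80
  Nov: +$845.26 → $1,102.06
  Dec: +$845.26 − $1,126.02 → $821.30
  Jan: +$845.26 → $1,666.56
  Feb: +$845.26 − $2,486.70 → $25.12
  Mar: +$845.26 → $870.38
  Apr: +$845.26 − $1,715.64 → $0.00
Lowest trial balance = -$1,433.72 (Aug)
Initial deposit = cushion − low point = $845.26 − (-$1,433.72) = $2,278.98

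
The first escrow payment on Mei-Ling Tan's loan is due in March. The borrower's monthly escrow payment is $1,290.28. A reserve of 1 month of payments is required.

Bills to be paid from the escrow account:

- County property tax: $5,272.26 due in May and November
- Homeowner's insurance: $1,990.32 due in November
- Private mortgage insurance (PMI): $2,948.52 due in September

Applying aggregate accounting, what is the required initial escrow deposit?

$5,161.12

Cushion = 1 × $1,290.28 = $1,290.28
Trial balance (start $0, +$1,290.28 each month, − disbursements):
  Mar: +$1,290.28 → $1,290.28
  Apr: +$1,290.28 → $2,580.56
  May: +$1,290.28 − $5,272.26 → -$1,401.42
  Jun: +$1,290.28 → -$111.14
  Jul: +$1,290.28 → $1,179.14
  Aug: +$1,290.28 → $2,469.42
  Sep: +$1,290.28 − $2,948.52 → $811.18
  Oct: +$1,290.28 → $2,101.46
  Nov: +$1,290.28 − $7,262.58 → -$3,870.84
  Dec: +$1,290.28 → -$2,580.56
  Jan: +$1,290.28 → -$1,290.28
  Feb: +$1,290.28 → $0.00
Lowest trial balance = -$3,870.84 (Nov)
Initial deposit = cushion − low point = $1,290.28 − (-$3,870.84) = $5,161.12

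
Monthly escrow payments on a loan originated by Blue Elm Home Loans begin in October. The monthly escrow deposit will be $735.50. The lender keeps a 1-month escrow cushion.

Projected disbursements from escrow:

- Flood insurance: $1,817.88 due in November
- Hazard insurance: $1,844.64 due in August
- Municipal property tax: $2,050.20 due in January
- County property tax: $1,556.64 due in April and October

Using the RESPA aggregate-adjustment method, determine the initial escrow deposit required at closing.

$3,218.22

Cushion = 1 × $735.50 = $735.50
Trial balance (start $0, +$735.50 each month, − disbursements):
  Oct: +$735.50 − $1,556.64 → -$821.14
  Nov: +$735.50 − $1,817.88 → -$1,903.52
  Dec: +$735.50 → -$1,168.02
  Jan: +$735.50 − $2,050.20 → -$2,482.72
  Feb: +$735.50 → -$1,747.22
  Mar: +$735.50 → -$1,011.72
  Apr: +$735.50 − $1,556.64 → -$1,832.86
  May: +$735.50 → -$1,097.36
  Jun: +$735.50 → -$361.86
  Jul: +$735.50 → $373.64
  Aug: +$735.50 − $1,844.64 → -$735.50
  Sep: +$735.50 → $0.00
Lowest trial balance = -$2,482.72 (Jan)
Initial deposit = cushion − low point = $735.50 − (-$2,482.72) = $3,218.22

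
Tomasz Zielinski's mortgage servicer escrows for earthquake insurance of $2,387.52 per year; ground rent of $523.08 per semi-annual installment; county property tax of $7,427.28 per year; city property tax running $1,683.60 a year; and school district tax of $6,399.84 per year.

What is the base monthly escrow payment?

Earthquake insurance: $2,387.52 per year
Ground rent: $523.08 × 2 = $1,046.16 per year
County property tax: $7,427.28 per year
City property tax: $1,683.60 per year
School district tax: $6,399.84 per year
Yearly total = $2,387.52 + $1,046.16 + $7,427.28 + $1,683.60 + $6,399.84 = $18,944.40
Per month = $18,944.40 / 12 = $1,578.70

$1,578.70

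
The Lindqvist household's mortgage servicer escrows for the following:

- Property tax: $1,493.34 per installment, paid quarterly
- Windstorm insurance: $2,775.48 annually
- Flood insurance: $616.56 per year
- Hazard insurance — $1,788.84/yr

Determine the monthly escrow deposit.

$929.52

Property tax = $1,493.34 × 4 = $5,973.36 per year
Windstorm insurance = $2,775.48 per year
Flood insurance = $616.56 per year
Hazard insurance = $1,788.84 per year
Total annual escrow = $5,973.36 + $2,775.48 + $616.56 + $1,788.84 = $11,154.24
Monthly escrow = $11,154.24 / 12 = $929.52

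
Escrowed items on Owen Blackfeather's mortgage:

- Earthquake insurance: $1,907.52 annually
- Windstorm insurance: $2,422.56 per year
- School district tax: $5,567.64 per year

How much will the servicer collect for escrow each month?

Earthquake insurance: $1,907.52 annually
Windstorm insurance: $2,422.56 annually
School district tax: $5,567.64 annually
Yearly total = $9,897.72
Base monthly escrow = $9,897.72 ÷ 12 = $824.81

$824.81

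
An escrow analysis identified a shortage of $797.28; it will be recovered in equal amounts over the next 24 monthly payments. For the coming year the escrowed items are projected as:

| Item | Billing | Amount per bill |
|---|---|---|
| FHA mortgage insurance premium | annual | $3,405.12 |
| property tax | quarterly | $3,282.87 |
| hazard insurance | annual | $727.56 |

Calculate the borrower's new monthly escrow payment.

$1,471.90

FHA mortgage insurance premium — $3,405.12 annually
Property tax — $3,282.87 × 4 = $13,131.48 annually
Hazard insurance — $727.56 annually
Total per year = $3,405.12 + $13,131.48 + $727.56 = $17,264.16
Monthly = $17,264.16 ÷ 12 = $1,438.68
Shortage spread = $797.28 / 24 = $33.22/mo
Adjusted monthly = $1,438.68 + $33.22 = $1,471.90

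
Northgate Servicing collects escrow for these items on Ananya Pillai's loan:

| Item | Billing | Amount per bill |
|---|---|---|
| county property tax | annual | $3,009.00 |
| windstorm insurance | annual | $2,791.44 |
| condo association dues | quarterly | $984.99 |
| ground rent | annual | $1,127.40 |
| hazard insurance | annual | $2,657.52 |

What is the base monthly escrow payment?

$1,127.11

County property tax: $3,009.00 per year
Windstorm insurance: $2,791.44 per year
Condo association dues: $984.99 × 4 = $3,939.96 per year
Ground rent: $1,127.40 per year
Hazard insurance: $2,657.52 per year
Combined annual = $13,525.32
Per month = $13,525.32 ÷ 12 = $1,127.11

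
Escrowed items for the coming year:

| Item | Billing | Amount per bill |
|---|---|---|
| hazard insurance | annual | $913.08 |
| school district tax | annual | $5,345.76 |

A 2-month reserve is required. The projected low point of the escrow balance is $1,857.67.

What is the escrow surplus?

Hazard insurance — $913.08
School district tax — $5,345.76
Total annual escrow = $6,258.84
Per month = $6,258.84 ÷ 12 = $521.57
Cushion = 2 × $521.57 = $1,043.14
Excess over cushion: $1,857.67 − $1,043.14 = $814.53

$814.53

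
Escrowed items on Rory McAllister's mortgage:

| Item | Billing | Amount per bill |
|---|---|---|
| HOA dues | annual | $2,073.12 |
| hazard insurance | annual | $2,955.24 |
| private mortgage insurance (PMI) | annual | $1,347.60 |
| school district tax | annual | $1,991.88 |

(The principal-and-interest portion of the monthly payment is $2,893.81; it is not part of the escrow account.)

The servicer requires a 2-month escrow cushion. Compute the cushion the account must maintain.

$1,394.64

HOA dues = $2,073.12
Hazard insurance = $2,955.24
Private mortgage insurance (PMI) = $1,347.60
School district tax = $1,991.88
Annual escrow total = $8,367.84
Monthly escrow = $8,367.84 / 12 = $697.32
Cushion = 2 × $697.32 = $1,394.64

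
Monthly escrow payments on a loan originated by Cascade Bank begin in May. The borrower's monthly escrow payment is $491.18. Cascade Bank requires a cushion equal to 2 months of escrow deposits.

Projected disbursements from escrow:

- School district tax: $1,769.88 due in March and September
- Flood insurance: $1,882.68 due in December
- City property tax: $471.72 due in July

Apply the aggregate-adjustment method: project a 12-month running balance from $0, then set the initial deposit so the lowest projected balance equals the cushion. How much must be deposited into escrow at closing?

Cushion = 2 × $491.18 = $982.36
Trial balance (start $0, +$491.18 each month, − disbursements):
  May: +$491.18 → $491.18
  Jun: +$491.18 → $982.36
  Jul: +$491.18 − $471.72 → $1,001.82
  Aug: +$491.18 → $1,493.00
  Sep: +$491.18 − $1,769.88 → $214.30
  Oct: +$491.18 → $705.48
  Nov: +$491.18 → $1,196.66
  Dec: +$491.18 − $1,882.68 → -$194.84
  Jan: +$491.18 → $296.34
  Feb: +$491.18 → $787.52
  Mar: +$491.18 − $1,769.88 → -$491.18
  Apr: +$491.18 → $0.00
Lowest trial balance = -$491.18 (Mar)
Initial deposit = cushion − low point = $982.36 − (-$491.18) = $1,473.54

$1,473.54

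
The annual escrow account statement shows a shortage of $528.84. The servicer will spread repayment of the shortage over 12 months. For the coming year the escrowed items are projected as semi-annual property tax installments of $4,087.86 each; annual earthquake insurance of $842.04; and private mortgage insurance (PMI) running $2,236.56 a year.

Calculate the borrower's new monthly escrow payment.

Property tax — $4,087.86 × 2 = $8,175.72 annually
Earthquake insurance — $842.04 annually
Private mortgage insurance (PMI) — $2,236.56 annually
Annual escrow total = $8,175.72 + $842.04 + $2,236.56 = $11,254.32
Per month = $11,254.32 / 12 = $937.86
Shortage spread = $528.84 / 12 = $44.07/mo
New monthly escrow = $937.86 + $44.07 = $981.93

$981.93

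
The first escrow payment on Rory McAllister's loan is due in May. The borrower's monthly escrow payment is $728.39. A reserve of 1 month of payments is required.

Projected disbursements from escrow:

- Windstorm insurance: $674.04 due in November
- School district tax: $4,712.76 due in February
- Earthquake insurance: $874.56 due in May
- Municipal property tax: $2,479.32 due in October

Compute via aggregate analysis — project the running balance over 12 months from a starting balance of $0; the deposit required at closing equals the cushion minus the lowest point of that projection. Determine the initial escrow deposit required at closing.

$2,185.17

Cushion = 1 × $728.39 = $728.39
Trial balance (start $0, +$728.39 each month, − disbursements):
  May: +$728.39 − $874.56 → -$146.17
  Jun: +$728.39 → $582.22
  Jul: +$728.39 → $1,310.61
  Aug: +$728.39 → $2,039.00
  Sep: +$728.39 → $2,767.39
  Oct: +$728.39 − $2,479.32 → $1,016.46
  Nov: +$728.39 − $674.04 → $1,070.81
  Dec: +$728.39 → $1,799.20
  Jan: +$728.39 → $2,527.59
  Feb: +$728.39 − $4,712.76 → -$1,456.78
  Mar: +$728.39 → -$728.39
  Apr: +$728.39 → $0.00
Lowest trial balance = -$1,456.78 (Feb)
Initial deposit = cushion − low point = $728.39 − (-$1,456.78) = $2,185.17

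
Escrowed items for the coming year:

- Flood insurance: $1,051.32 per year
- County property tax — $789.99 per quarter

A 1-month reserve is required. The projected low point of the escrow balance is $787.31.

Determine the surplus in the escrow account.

$436.37

Flood insurance: $1,051.32 annually
County property tax: $789.99 × 4 = $3,159.96 annually
Total per year = $1,051.32 + $3,159.96 = $4,211.28
Base monthly escrow = $4,211.28 / 12 = $350.94
Required reserve = 1 × $350.94 = $350.94
Surplus = $787.31 − $350.94 = $436.37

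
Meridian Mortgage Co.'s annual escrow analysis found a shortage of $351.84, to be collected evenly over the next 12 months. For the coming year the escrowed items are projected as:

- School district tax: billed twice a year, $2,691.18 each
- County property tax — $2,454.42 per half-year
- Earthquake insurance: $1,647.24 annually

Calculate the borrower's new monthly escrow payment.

$1,024.19

School district tax — $2,691.18 × 2 = $5,382.36 annually
County property tax — $2,454.42 × 2 = $4,908.84 annually
Earthquake insurance — $1,647.24 annually
Annual escrow total = $11,938.44
Monthly = $11,938.44 / 12 = $994.87
Shortage spread = $351.84 ÷ 12 = $29.32/mo
Adjusted monthly = $994.87 + $29.32 = $1,024.19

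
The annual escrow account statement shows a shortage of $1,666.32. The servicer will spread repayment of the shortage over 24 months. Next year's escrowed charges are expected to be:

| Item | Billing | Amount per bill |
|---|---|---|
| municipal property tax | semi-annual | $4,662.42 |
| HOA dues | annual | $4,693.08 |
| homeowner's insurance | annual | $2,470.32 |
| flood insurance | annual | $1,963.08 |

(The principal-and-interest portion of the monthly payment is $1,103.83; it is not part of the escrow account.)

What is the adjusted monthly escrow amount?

Municipal property tax = $4,662.42 × 2 = $9,324.84/yr
HOA dues = $4,693.08/yr
Homeowner's insurance = $2,470.32/yr
Flood insurance = $1,963.08/yr
Total annual escrow = $9,324.84 + $4,693.08 + $2,470.32 + $1,963.08 = $18,451.32
Per month = $18,451.32 ÷ 12 = $1,537.61
Shortage spread = $1,666.32 / 24 = $69.43/mo
Adjusted monthly = $1,537.61 + $69.43 = $1,607.04

$1,607.04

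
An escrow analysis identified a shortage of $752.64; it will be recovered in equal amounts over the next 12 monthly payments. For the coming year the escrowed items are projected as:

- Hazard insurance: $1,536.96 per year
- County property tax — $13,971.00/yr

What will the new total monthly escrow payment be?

$1,355.05

Hazard insurance: $1,536.96 annually
County property tax: $13,971.00 annually
Total per year = $15,507.96
Monthly = $15,507.96 / 12 = $1,292.33
Shortage spread = $752.64 / 12 = $62.72/mo
Adjusted monthly = $1,292.33 + $62.72 = $1,355.05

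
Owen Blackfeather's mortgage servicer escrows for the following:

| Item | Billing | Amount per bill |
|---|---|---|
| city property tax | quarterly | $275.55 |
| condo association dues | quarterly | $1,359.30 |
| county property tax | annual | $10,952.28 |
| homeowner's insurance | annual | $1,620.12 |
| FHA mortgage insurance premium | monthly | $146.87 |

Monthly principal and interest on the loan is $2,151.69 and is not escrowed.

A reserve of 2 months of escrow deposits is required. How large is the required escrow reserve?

$3,479.04

City property tax — $275.55 × 4 = $1,102.20
Condo association dues — $1,359.30 × 4 = $5,437.20
County property tax — $10,952.28
Homeowner's insurance — $1,620.12
FHA mortgage insurance premium — $146.87 × 12 = $1,762.44
Yearly total = $20,874.24
Per month = $20,874.24 / 12 = $1,739.52
Required cushion = 2 × $1,739.52 = $3,479.04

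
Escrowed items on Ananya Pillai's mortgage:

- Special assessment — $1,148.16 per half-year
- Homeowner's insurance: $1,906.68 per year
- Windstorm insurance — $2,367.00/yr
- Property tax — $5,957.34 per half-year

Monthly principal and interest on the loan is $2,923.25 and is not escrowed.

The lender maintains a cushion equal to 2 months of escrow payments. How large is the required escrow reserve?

Special assessment: $1,148.16 × 2 = $2,296.32 annually
Homeowner's insurance: $1,906.68 annually
Windstorm insurance: $2,367.00 annually
Property tax: $5,957.34 × 2 = $11,914.68 annually
Total annual escrow = $18,484.68
Base monthly escrow = $18,484.68 / 12 = $1,540.39
Reserve = 2 × $1,540.39 = $3,080.78

$3,080.78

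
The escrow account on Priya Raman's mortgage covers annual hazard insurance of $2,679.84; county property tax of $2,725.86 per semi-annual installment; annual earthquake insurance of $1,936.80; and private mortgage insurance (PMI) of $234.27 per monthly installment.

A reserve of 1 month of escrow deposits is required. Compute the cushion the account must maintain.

Hazard insurance = $2,679.84 annually
County property tax = $2,725.86 × 2 = $5,451.72 annually
Earthquake insurance = $1,936.80 annually
Private mortgage insurance (PMI) = $234.27 × 12 = $2,811.24 annually
Annual escrow total = $2,679.84 + $5,451.72 + $1,936.80 + $2,811.24 = $12,879.60
Base monthly escrow = $12,879.60 ÷ 12 = $1,073.30
Reserve = 1 × $1,073.30 = $1,073.30

$1,073.30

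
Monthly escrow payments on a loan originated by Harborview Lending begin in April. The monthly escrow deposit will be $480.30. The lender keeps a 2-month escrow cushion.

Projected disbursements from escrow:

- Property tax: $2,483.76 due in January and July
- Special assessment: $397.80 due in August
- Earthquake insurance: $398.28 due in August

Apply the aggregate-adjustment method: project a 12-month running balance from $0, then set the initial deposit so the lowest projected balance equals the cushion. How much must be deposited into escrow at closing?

$1,921.20

Cushion = 2 × $480.30 = $960.60
Trial balance (start $0, +$480.30 each month, − disbursements):
  Apr: +$480.30 → $480.30
  May: +$480.30 → $960.60
  Jun: +$480.30 → $1,440.90
  Jul: +$480.30 − $2,483.76 → -$562.56
  Aug: +$480.30 − $796.08 → -$878.34
  Sep: +$480.30 → -$398.04
  Oct: +$480.30 → $82.26
  Nov: +$480.30 → $562.56
  Dec: +$480.30 → $1,042.86
  Jan: +$480.30 − $2,483.76 → -$960.60
  Feb: +$480.30 → -$480.30
  Mar: +$480.30 → $0.00
Lowest trial balance = -$960.60 (Jan)
Initial deposit = cushion − low point = $960.60 − (-$960.60) = $1,921.20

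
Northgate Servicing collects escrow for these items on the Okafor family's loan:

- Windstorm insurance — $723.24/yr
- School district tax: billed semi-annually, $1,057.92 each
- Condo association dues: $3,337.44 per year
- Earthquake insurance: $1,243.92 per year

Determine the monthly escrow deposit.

$618.37

Windstorm insurance — $723.24 per year
School district tax — $1,057.92 × 2 = $2,115.84 per year
Condo association dues — $3,337.44 per year
Earthquake insurance — $1,243.92 per year
Combined annual = $723.24 + $2,115.84 + $3,337.44 + $1,243.92 = $7,420.44
Monthly = $7,420.44 / 12 = $618.37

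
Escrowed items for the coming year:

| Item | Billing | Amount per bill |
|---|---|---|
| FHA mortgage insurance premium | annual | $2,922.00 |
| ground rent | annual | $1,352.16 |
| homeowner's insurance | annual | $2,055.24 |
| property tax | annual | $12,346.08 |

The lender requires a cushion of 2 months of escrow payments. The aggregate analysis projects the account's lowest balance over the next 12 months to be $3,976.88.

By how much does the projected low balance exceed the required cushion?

FHA mortgage insurance premium = $2,922.00 annually
Ground rent = $1,352.16 annually
Homeowner's insurance = $2,055.24 annually
Property tax = $12,346.08 annually
Total annual escrow = $18,675.48
Per month = $18,675.48 ÷ 12 = $1,556.29
Required cushion = 2 × $1,556.29 = $3,112.58
Excess over cushion: $3,976.88 − $3,112.58 = $864.30

$864.30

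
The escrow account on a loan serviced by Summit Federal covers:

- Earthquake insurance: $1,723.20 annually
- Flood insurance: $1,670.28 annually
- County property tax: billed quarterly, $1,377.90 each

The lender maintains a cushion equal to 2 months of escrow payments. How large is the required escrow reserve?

Earthquake insurance = $1,723.20 annually
Flood insurance = $1,670.28 annually
County property tax = $1,377.90 × 4 = $5,511.60 annually
Total annual escrow = $1,723.20 + $1,670.28 + $5,511.60 = $8,905.08
Per month = $8,905.08 / 12 = $742.09
Cushion = 2 × $742.09 = $1,484.18

$1,484.18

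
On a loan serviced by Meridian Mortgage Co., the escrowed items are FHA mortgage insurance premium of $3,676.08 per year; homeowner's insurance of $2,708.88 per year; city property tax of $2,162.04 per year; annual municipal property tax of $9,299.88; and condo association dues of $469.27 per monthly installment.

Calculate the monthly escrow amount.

$1,956.51

FHA mortgage insurance premium = $3,676.08 per year
Homeowner's insurance = $2,708.88 per year
City property tax = $2,162.04 per year
Municipal property tax = $9,299.88 per year
Condo association dues = $469.27 × 12 = $5,631.24 per year
Annual escrow total = $3,676.08 + $2,708.88 + $2,162.04 + $9,299.88 + $5,631.24 = $23,478.12
Base monthly escrow = $23,478.12 / 12 = $1,956.51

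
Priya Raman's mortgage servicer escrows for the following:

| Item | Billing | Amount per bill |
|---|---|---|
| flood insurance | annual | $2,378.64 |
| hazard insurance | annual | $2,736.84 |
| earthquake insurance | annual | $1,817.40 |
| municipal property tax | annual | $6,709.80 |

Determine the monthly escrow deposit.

Flood insurance = $2,378.64
Hazard insurance = $2,736.84
Earthquake insurance = $1,817.40
Municipal property tax = $6,709.80
Annual escrow total = $2,378.64 + $2,736.84 + $1,817.40 + $6,709.80 = $13,642.68
Monthly escrow = $13,642.68 ÷ 12 = $1,136.89

$1,136.89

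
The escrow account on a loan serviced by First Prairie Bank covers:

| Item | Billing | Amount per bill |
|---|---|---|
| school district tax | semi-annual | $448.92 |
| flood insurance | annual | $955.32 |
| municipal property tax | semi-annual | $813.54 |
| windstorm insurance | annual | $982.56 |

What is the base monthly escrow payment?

$371.90

School district tax = $448.92 × 2 = $897.84
Flood insurance = $955.32
Municipal property tax = $813.54 × 2 = $1,627.08
Windstorm insurance = $982.56
Total per year = $4,462.80
Per month = $4,462.80 / 12 = $371.90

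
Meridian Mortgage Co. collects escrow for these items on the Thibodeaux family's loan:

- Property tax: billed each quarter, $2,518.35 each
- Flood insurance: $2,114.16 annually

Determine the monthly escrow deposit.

$1,015.63

Property tax — $2,518.35 × 4 = $10,073.40 annually
Flood insurance — $2,114.16 annually
Yearly total = $10,073.40 + $2,114.16 = $12,187.56
Per month = $12,187.56 ÷ 12 = $1,015.63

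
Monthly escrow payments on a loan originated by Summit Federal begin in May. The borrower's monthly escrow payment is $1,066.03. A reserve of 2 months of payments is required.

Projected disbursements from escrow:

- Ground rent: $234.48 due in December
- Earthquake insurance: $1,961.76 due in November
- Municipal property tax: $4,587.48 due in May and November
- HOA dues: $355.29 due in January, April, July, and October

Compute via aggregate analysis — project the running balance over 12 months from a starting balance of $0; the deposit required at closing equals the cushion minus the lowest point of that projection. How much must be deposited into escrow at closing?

Cushion = 2 × $1,066.03 = $2,132.06
Trial balance (start $0, +$1,066.03 each month, − disbursements):
  May: +$1,066.03 − $4,587.48 → -$3,521.45
  Jun: +$1,066.03 → -$2,455.42
  Jul: +$1,066.03 − $355.29 → -$1,744.68
  Aug: +$1,066.03 → -$678.65
  Sep: +$1,066.03 → $387.38
  Oct: +$1,066.03 − $355.29 → $1,098.12
  Nov: +$1,066.03 − $6,549.24 → -$4,385.09
  Dec: +$1,066.03 − $234.48 → -$3,553.54
  Jan: +$1,066.03 − $355.29 → -$2,842.80
  Feb: +$1,066.03 → -$1,776.77
  Mar: +$1,066.03 → -$710.74
  Apr: +$1,066.03 − $355.29 → $0.00
Lowest trial balance = -$4,385.09 (Nov)
Initial deposit = cushion − low point = $2,132.06 − (-$4,385.09) = $6,517.15

$6,517.15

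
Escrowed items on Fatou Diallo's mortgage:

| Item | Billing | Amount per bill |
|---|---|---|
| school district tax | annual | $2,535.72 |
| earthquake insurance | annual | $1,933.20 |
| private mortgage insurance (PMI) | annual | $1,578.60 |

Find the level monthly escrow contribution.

School district tax — $2,535.72 per year
Earthquake insurance — $1,933.20 per year
Private mortgage insurance (PMI) — $1,578.60 per year
Annual escrow total = $2,535.72 + $1,933.20 + $1,578.60 = $6,047.52
Per month = $6,047.52 / 12 = $503.96

$503.96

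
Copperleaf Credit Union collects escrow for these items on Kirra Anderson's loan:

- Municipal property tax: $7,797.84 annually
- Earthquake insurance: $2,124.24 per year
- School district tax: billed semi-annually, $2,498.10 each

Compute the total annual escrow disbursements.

Municipal property tax = $7,797.84/yr
Earthquake insurance = $2,124.24/yr
School district tax = $2,498.10 × 2 = $4,996.20/yr
Annual escrow total = $14,918.28

$14,918.28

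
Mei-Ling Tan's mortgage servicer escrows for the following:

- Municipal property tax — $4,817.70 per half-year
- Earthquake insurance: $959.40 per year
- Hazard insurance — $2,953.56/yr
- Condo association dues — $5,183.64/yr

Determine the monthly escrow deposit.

Municipal property tax — $4,817.70 × 2 = $9,635.40 annually
Earthquake insurance — $959.40 annually
Hazard insurance — $2,953.56 annually
Condo association dues — $5,183.64 annually
Combined annual = $9,635.40 + $959.40 + $2,953.56 + $5,183.64 = $18,732.00
Base monthly escrow = $18,732.00 / 12 = $1,561.00

$1,561.00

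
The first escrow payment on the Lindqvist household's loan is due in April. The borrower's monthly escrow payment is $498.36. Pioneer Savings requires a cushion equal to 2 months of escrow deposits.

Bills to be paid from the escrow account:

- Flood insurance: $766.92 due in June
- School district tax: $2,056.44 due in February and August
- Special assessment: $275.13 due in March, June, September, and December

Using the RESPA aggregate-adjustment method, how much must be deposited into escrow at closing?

Cushion = 2 × $498.36 = $996.72
Trial balance (start $0, +$498.36 each month, − disbursements):
  Apr: +$498.36 → $498.36
  May: +$498.36 → $996.72
  Jun: +$498.36 − $1,042.05 → $453.03
  Jul: +$498.36 → $951.39
  Aug: +$498.36 − $2,056.44 → -$606.69
  Sep: +$498.36 − $275.13 → -$383.46
  Oct: +$498.36 → $114.90
  Nov: +$498.36 → $613.26
  Dec: +$498.36 − $275.13 → $836.49
  Jan: +$498.36 → $1,334.85
  Feb: +$498.36 − $2,056.44 → -$223.23
  Mar: +$498.36 − $275.13 → $0.00
Lowest trial balance = -$606.69 (Aug)
Initial deposit = cushion − low point = $996.72 − (-$606.69) = $1,603.41

$1,603.41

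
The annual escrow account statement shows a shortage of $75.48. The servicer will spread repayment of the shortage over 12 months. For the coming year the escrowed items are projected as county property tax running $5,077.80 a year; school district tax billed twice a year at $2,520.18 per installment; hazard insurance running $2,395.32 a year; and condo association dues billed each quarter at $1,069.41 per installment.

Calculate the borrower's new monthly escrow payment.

County property tax = $5,077.80/yr
School district tax = $2,520.18 × 2 = $5,040.36/yr
Hazard insurance = $2,395.32/yr
Condo association dues = $1,069.41 × 4 = $4,277.64/yr
Yearly total = $5,077.80 + $5,040.36 + $2,395.32 + $4,277.64 = $16,791.12
Monthly = $16,791.12 / 12 = $1,399.26
Shortage spread = $75.48 ÷ 12 = $6.29/mo
New monthly escrow = $1,399.26 + $6.29 = $1,405.55

$1,405.55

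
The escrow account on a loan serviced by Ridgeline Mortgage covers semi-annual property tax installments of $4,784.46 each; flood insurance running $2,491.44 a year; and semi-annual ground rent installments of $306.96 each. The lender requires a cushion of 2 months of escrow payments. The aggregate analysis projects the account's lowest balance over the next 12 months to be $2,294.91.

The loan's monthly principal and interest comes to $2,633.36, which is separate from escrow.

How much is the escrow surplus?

$182.53

Property tax: $4,784.46 × 2 = $9,568.92
Flood insurance: $2,491.44
Ground rent: $306.96 × 2 = $613.92
Combined annual = $9,568.92 + $2,491.44 + $613.92 = $12,674.28
Base monthly escrow = $12,674.28 ÷ 12 = $1,056.19
Required reserve = 2 × $1,056.19 = $2,112.38
Surplus = $2,294.91 − $2,112.38 = $182.53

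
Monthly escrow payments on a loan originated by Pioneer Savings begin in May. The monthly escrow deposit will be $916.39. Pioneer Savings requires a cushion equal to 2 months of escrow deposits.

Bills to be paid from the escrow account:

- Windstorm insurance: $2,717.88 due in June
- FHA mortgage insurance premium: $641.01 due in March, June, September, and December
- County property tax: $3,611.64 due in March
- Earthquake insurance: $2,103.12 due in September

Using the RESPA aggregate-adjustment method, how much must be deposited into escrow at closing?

$3,358.89

Cushion = 2 × $916.39 = $1,832.78
Trial balance (start $0, +$916.39 each month, − disbursements):
  May: +$916.39 → $916.39
  Jun: +$916.39 − $3,358.89 → -$1,526.11
  Jul: +$916.39 → -$609.72
  Aug: +$916.39 → $306.67
  Sep: +$916.39 − $2,744.13 → -$1,521.07
  Oct: +$916.39 → -$604.68
  Nov: +$916.39 → $311.71
  Dec: +$916.39 − $641.01 → $587.09
  Jan: +$916.39 → $1,503.48
  Feb: +$916.39 → $2,419.87
  Mar: +$916.39 − $4,252.65 → -$916.39
  Apr: +$916.39 → $0.00
Lowest trial balance = -$1,526.11 (Jun)
Initial deposit = cushion − low point = $1,832.78 − (-$1,526.11) = $3,358.89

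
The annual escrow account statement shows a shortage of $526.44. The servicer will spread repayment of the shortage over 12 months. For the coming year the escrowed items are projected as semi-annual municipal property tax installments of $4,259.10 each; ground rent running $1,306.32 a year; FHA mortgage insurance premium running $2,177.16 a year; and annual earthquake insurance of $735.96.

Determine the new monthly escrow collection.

Municipal property tax: $4,259.10 × 2 = $8,518.20 per year
Ground rent: $1,306.32 per year
FHA mortgage insurance premium: $2,177.16 per year
Earthquake insurance: $735.96 per year
Combined annual = $12,737.64
Per month = $12,737.64 / 12 = $1,061.47
Shortage per month = $526.44 / 12 = $43.87
Adjusted monthly = $1,061.47 + $43.87 = $1,105.34

$1,105.34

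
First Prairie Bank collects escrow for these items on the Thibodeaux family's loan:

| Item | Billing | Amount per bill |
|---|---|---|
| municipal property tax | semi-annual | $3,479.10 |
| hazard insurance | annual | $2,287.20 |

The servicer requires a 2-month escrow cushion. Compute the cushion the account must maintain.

Municipal property tax: $3,479.10 × 2 = $6,958.20 annually
Hazard insurance: $2,287.20 annually
Total per year = $6,958.20 + $2,287.20 = $9,245.40
Base monthly escrow = $9,245.40 ÷ 12 = $770.45
Required cushion = 2 × $770.45 = $1,540.90

$1,540.90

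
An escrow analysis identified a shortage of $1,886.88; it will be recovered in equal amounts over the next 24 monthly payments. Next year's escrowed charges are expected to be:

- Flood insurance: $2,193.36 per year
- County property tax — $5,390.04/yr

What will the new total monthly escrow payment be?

Flood insurance — $2,193.36 per year
County property tax — $5,390.04 per year
Yearly total = $7,583.40
Monthly = $7,583.40 ÷ 12 = $631.95
Shortage spread = $1,886.88 ÷ 24 = $78.62/mo
Adjusted monthly = $631.95 + $78.62 = $710.57

$710.57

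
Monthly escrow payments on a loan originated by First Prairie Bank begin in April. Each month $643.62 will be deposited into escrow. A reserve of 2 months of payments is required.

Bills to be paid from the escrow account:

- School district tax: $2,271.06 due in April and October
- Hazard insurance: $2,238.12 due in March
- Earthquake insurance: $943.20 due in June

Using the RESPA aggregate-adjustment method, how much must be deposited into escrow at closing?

$2,914.68

Cushion = 2 × $643.62 = $1,287.24
Trial balance (start $0, +$643.62 each month, − disbursements):
  Apr: +$643.62 − $2,271.06 → -$1,627.44
  May: +$643.62 → -$983.82
  Jun: +$643.62 − $943.20 → -$1,283.40
  Jul: +$643.62 → -$639.78
  Aug: +$643.62 → $3.84
  Sep: +$643.62 → $647.46
  Oct: +$643.62 − $2,271.06 → -$979.98
  Nov: +$643.62 → -$336.36
  Dec: +$643.62 → $307.26
  Jan: +$643.62 → $950.88
  Feb: +$643.62 → $1,594.50
  Mar: +$643.62 − $2,238.12 → $0.00
Lowest trial balance = -$1,627.44 (Apr)
Initial deposit = cushion − low point = $1,287.24 − (-$1,627.44) = $2,914.68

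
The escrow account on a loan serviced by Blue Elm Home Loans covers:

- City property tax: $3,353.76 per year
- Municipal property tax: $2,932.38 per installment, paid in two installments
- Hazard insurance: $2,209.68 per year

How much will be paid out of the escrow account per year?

City property tax — $3,353.76 annually
Municipal property tax — $2,932.38 × 2 = $5,864.76 annually
Hazard insurance — $2,209.68 annually
Annual escrow total = $11,428.20

$11,428.20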